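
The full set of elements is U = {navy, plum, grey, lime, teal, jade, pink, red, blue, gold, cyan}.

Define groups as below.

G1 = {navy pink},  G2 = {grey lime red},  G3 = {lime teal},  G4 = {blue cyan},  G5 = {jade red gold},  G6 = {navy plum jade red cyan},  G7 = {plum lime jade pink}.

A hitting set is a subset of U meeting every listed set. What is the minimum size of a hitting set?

4

H = {lime, pink, gold, cyan} meets every group (each contains at least one member of H), and |H| = 4.
The groups G1, G3, G4, G5 are pairwise disjoint, so any hitting set needs a separate element for each — at least 4. Hence 4 is optimal.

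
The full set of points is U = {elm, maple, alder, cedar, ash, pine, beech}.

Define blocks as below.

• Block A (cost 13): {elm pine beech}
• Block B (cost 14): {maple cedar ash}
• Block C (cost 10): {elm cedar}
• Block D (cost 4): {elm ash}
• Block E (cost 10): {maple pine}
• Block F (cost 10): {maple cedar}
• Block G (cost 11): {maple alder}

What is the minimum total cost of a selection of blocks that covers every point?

38

A, B, G together cover every point (A ∪ B ∪ G = {elm, maple, alder, cedar, ash, pine, beech}); total cost 13 + 14 + 11 = 38.
The greedy pick D, E, C, G, A costs 48; no covering selection beats 38.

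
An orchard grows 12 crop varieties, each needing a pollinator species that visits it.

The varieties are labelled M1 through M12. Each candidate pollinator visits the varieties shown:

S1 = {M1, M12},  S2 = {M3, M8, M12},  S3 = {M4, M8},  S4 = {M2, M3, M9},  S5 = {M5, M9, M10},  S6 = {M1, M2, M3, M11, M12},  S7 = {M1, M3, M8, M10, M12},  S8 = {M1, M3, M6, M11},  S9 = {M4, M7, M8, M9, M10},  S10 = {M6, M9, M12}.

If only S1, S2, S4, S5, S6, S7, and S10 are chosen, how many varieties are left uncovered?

2

Union of S1, S2, S4, S5, S6, S7, S10 = {M1, M2, M3, M5, M6, M8, M9, M10, M11, M12}.
Not covered: M4, M7 — 2 varieties.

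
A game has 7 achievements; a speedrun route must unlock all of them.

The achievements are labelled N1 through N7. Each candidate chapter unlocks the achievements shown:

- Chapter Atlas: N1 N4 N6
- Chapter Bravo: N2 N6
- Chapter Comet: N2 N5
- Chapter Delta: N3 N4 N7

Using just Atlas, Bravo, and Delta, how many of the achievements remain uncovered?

Union of Atlas, Bravo, Delta = {N1, N2, N3, N4, N6, N7}.
Not covered: N5 — 1 achievement.

1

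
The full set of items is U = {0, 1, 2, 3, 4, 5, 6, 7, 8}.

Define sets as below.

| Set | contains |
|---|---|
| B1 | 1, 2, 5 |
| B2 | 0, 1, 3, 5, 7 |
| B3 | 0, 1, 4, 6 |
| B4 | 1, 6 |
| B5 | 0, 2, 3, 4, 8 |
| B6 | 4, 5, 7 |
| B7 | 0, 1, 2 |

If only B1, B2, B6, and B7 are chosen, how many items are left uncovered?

2

Union of B1, B2, B6, B7 = {0, 1, 2, 3, 4, 5, 7}.
Not covered: 6, 8 — 2 items.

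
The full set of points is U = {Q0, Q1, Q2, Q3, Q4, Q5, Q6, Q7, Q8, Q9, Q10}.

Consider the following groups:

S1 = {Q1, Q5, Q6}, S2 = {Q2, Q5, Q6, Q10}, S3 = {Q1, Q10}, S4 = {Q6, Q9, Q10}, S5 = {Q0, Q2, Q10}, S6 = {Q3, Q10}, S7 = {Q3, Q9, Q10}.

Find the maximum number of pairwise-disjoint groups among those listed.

S1, S5 are pairwise disjoint (S1={Q1,Q5,Q6}; S5={Q0,Q2,Q10}).
Every remaining group overlaps one of these, and no 3 of the listed groups are pairwise disjoint, so 2 is the maximum.

2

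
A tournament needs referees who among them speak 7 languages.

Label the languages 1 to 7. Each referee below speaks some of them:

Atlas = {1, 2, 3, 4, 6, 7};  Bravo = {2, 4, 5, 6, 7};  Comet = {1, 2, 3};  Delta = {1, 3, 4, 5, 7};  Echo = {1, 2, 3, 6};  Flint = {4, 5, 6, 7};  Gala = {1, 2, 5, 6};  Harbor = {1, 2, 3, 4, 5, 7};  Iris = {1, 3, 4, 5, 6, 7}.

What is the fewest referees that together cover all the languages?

Take {Comet, Flint}. Their union is {1, 2, 3, 4, 5, 6, 7}, which is all 7 languages.
No single referee has all 7 languages (the largest, Atlas, has 6), so 2 is optimal.

2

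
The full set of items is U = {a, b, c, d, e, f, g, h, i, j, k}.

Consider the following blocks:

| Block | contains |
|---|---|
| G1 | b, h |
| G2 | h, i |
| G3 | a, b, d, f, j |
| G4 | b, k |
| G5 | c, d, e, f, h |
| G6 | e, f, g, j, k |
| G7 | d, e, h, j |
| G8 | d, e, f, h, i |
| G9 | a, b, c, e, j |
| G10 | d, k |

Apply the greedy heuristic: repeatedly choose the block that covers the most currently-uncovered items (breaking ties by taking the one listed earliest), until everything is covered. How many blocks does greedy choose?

4

Greedy: pick G3 (covers 5 new) → pick G5 (covers 3 new) → pick G6 (covers 2 new) → pick G2 (covers 1 new). Total picks: 4.
(The true minimum cover uses only 3 blocks, so greedy is not optimal here.)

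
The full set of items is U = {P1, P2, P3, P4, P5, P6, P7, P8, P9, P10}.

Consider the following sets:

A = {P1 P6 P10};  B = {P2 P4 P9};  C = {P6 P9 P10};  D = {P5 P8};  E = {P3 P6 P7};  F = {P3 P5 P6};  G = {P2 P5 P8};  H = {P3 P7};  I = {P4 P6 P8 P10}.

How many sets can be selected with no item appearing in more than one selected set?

A, B, D, H are pairwise disjoint (A={P1,P6,P10}; B={P2,P4,P9}; D={P5,P8}; H={P3,P7}).
Every remaining set overlaps one of these, and no 5 of the listed sets are pairwise disjoint, so 4 is the maximum.

4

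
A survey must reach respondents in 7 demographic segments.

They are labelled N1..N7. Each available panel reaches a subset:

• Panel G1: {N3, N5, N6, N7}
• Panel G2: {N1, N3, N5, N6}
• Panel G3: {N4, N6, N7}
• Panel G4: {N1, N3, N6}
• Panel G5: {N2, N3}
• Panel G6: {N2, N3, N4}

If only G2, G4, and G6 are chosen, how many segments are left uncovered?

1

Union of G2, G4, G6 = {N1, N2, N3, N4, N5, N6}.
Not covered: N7 — 1 segment.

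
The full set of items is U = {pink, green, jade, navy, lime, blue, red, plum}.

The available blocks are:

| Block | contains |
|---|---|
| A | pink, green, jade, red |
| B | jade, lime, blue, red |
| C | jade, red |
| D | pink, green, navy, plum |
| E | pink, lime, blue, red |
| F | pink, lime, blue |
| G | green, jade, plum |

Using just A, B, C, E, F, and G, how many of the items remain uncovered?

1

Union of A, B, C, E, F, G = {pink, green, jade, lime, blue, red, plum}.
Not covered: navy — 1 item.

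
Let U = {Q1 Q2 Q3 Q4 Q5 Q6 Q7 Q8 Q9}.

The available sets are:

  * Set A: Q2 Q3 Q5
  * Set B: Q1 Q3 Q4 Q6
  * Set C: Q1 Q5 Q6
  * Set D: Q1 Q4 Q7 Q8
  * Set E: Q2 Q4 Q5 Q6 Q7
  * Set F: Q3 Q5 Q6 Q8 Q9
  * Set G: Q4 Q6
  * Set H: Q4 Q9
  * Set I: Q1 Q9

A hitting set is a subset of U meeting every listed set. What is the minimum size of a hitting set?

3

Take T = {Q1, Q4, Q5}. Each listed set contains at least one of these, so T is a hitting set of size 3.
The sets A, G, I are pairwise disjoint, so any hitting set needs a separate element for each — at least 3. Hence 3 is optimal.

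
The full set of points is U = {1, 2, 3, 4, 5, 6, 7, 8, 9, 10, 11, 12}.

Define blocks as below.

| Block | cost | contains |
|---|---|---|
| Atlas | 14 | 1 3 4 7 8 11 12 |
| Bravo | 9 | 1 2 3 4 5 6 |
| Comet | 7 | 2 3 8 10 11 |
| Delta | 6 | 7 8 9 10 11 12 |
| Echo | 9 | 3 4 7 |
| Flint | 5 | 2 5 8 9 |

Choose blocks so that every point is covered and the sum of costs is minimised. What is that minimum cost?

Bravo, Delta together cover every point (Bravo ∪ Delta = {1, 2, 3, 4, 5, 6, 7, 8, 9, 10, 11, 12}); total cost 9 + 6 = 15.
No covering selection has total cost below 15.

15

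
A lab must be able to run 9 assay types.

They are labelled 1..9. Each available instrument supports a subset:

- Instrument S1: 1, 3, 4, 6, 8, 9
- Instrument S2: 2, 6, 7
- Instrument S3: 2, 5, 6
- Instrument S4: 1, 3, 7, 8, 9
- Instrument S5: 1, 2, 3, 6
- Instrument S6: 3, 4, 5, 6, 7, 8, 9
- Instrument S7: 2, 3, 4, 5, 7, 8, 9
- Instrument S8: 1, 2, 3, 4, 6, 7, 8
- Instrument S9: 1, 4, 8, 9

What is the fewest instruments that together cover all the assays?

2

Take {S6, S8}. Their union is {1, 2, 3, 4, 5, 6, 7, 8, 9}, which is all 9 assays.
No single instrument has all 9 assays (the largest, S6, has 7), so 2 is optimal.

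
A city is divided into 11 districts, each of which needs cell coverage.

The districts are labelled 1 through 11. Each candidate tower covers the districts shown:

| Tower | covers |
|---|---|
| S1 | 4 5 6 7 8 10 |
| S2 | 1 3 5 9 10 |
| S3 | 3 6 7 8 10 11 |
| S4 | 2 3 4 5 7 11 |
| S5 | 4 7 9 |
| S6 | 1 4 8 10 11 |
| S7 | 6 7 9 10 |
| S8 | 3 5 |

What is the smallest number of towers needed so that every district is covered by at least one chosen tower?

3

Take {S1, S2, S4}. Their union is {1, 2, 3, 4, 5, 6, 7, 8, 9, 10, 11}, which is all 11 districts.
Only S4 contains 2, so S4 is forced; the remaining 5 districts need at least 2 more towers (each remaining tower adds at most 3) — so at least 3 towers are needed, and 3 is optimal.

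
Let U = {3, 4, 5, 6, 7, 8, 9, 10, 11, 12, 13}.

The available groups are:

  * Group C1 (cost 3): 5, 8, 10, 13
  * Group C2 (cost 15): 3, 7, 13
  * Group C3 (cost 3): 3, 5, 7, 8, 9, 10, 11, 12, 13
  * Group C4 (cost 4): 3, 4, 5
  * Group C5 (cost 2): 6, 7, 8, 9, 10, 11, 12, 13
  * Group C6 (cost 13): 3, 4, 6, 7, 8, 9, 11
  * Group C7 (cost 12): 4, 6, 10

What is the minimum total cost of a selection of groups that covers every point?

6

C4, C5 together cover every point (C4 ∪ C5 = {3, 4, 5, 6, 7, 8, 9, 10, 11, 12, 13}); total cost 4 + 2 = 6.
No covering selection has total cost below 6.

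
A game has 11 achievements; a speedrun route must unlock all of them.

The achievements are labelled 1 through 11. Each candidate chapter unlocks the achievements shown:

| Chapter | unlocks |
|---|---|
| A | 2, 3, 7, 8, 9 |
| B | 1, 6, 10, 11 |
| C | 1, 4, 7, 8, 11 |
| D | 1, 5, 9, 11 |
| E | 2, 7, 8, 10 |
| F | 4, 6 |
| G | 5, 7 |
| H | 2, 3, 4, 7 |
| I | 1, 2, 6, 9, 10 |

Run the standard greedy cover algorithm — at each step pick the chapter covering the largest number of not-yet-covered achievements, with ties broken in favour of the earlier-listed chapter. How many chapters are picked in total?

4

Greedy: pick A (covers 5 new) → pick B (covers 4 new) → pick C (covers 1 new) → pick D (covers 1 new). Total picks: 4.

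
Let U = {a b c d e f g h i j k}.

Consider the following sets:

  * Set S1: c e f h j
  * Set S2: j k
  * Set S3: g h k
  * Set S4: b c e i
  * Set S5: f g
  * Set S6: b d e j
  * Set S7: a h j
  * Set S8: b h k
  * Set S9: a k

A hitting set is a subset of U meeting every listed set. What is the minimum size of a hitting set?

4

The 4 elements {c, g, j, k} hit every set.
No choice of 3 elements meets every set, so 4 is the minimum.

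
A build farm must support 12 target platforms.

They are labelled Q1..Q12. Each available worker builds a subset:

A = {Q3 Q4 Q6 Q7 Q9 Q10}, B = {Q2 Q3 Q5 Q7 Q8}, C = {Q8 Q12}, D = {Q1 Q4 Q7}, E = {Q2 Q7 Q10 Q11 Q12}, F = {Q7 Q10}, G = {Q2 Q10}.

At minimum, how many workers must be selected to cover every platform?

A and B and D and E together: A ∪ B ∪ D ∪ E = {Q1, Q2, Q3, Q4, Q5, Q6, Q7, Q8, Q9, Q10, Q11, Q12} — every platform is covered.
Only D contains Q1, so D is forced; the remaining 9 platforms need at least 3 more workers (each remaining worker adds at most 4) — so at least 4 workers are needed, and 4 is optimal.

4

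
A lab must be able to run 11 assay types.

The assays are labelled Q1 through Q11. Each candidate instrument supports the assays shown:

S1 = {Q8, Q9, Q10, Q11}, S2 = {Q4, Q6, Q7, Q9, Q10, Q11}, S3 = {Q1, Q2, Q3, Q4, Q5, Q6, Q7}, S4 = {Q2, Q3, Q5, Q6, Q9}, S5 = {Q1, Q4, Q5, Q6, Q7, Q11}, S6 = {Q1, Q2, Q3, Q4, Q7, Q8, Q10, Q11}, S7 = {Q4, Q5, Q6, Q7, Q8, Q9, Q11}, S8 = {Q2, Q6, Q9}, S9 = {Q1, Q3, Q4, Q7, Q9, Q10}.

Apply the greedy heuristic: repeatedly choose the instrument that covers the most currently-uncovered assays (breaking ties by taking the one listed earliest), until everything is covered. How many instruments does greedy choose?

Greedy: pick S6 (covers 8 new) → pick S4 (covers 3 new). Total picks: 2.

2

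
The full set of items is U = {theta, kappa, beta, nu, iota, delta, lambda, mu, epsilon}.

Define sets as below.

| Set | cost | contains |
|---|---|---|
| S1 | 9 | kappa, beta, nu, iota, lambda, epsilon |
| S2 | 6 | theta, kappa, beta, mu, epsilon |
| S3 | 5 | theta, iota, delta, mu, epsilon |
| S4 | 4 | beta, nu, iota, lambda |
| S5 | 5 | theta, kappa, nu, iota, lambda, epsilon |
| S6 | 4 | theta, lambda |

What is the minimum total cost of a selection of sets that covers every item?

14

S1, S3 together cover every item (S1 ∪ S3 = {theta, kappa, beta, nu, iota, delta, lambda, mu, epsilon}); total cost 9 + 5 = 14.
No covering selection has total cost below 14.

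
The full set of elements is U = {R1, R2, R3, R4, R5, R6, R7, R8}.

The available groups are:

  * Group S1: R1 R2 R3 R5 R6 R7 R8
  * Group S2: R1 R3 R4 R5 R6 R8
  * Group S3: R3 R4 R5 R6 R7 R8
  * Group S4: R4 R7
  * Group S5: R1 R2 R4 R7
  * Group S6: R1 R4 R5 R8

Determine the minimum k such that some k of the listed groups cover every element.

S1 and S4 cover everything between them: the union {R1, R2, R3, R4, R5, R6, R7, R8} is all of U.
No single group has all 8 elements (the largest, S1, has 7), so 2 is optimal.

2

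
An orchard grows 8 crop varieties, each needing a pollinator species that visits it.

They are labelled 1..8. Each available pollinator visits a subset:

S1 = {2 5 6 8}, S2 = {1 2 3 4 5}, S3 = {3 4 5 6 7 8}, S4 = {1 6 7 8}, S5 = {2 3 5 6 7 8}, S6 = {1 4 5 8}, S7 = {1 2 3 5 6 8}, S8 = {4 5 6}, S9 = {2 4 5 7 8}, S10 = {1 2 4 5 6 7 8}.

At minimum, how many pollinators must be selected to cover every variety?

S2 and S5 together: S2 ∪ S5 = {1, 2, 3, 4, 5, 6, 7, 8} — every variety is covered.
No single pollinator has all 8 varieties (the largest, S10, has 7), so 2 is optimal.

2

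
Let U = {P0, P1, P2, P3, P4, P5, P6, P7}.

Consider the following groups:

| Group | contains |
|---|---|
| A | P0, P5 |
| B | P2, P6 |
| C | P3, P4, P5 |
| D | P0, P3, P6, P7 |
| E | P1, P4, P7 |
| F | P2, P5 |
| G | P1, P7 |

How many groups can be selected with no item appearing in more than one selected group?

B, C, G are pairwise disjoint (B={P2,P6}; C={P3,P4,P5}; G={P1,P7}).
Every remaining group overlaps one of these, and no 4 of the listed groups are pairwise disjoint, so 3 is the maximum.

3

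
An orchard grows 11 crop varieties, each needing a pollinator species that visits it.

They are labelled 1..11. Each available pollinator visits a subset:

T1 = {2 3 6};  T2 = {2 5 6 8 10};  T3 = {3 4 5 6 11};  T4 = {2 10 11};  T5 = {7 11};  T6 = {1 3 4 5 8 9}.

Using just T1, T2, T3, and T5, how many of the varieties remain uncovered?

2

Union of T1, T2, T3, T5 = {2, 3, 4, 5, 6, 7, 8, 10, 11}.
Not covered: 1, 9 — 2 varieties.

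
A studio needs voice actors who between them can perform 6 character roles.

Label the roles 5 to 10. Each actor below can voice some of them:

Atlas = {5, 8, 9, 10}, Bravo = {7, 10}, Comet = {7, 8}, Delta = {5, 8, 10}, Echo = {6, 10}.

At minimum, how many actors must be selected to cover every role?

Atlas and Comet and Echo together: Atlas ∪ Comet ∪ Echo = {5, 6, 7, 8, 9, 10} — every role is covered.
Only Echo contains 6, so Echo is forced; the remaining 4 roles need at least 2 more actors (each remaining actor adds at most 3) — so at least 3 actors are needed, and 3 is optimal.

3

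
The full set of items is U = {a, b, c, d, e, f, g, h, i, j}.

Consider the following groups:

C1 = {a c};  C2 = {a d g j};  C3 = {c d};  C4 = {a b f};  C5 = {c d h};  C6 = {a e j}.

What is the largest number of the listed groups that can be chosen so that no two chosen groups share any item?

2

C5, C6 are pairwise disjoint (C5={c,d,h}; C6={a,e,j}).
Every remaining group overlaps one of these, and no 3 of the listed groups are pairwise disjoint, so 2 is the maximum.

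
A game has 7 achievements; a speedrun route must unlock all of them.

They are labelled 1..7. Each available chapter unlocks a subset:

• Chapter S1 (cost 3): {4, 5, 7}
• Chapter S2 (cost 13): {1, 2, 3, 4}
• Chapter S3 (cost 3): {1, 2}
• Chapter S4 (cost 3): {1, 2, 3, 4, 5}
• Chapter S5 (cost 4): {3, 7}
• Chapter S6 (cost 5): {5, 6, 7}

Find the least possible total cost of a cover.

S4, S6 together cover every achievement (S4 ∪ S6 = {1, 2, 3, 4, 5, 6, 7}); total cost 3 + 5 = 8.
No covering selection has total cost below 8.

8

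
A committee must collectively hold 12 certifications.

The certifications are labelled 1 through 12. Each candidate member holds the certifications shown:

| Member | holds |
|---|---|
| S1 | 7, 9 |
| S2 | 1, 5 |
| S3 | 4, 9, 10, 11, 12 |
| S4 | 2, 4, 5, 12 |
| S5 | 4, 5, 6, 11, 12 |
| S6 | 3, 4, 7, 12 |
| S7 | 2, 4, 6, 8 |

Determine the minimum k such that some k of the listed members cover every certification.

S2 and S3 and S6 and S7 together: S2 ∪ S3 ∪ S6 ∪ S7 = {1, 2, 3, 4, 5, 6, 7, 8, 9, 10, 11, 12} — every certification is covered.
Only S6 contains 3, so S6 is forced; the remaining 8 certifications need at least 3 more members (each remaining member adds at most 3) — so at least 4 members are needed, and 4 is optimal.

4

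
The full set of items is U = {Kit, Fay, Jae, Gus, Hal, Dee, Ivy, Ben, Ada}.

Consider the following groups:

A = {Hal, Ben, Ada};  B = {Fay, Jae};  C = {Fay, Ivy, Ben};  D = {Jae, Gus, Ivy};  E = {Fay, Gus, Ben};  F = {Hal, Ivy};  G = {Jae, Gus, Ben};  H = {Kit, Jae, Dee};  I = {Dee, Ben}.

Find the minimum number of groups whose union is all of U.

4

A and B and D and H together: A ∪ B ∪ D ∪ H = {Kit, Fay, Jae, Gus, Hal, Dee, Ivy, Ben, Ada} — every item is covered.
No 3 of the 9 groups cover everything (all 84 combinations miss at least one item), so 4 is optimal.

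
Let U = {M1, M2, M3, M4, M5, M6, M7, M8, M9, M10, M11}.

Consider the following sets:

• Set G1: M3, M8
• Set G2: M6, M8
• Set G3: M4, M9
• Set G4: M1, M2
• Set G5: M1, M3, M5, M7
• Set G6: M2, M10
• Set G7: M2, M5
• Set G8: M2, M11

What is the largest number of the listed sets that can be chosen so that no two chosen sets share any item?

4

G2, G3, G5, G6 are pairwise disjoint (G2={M6,M8}; G3={M4,M9}; G5={M1,M3,M5,M7}; G6={M2,M10}).
Every remaining set overlaps one of these, and no 5 of the listed sets are pairwise disjoint, so 4 is the maximum.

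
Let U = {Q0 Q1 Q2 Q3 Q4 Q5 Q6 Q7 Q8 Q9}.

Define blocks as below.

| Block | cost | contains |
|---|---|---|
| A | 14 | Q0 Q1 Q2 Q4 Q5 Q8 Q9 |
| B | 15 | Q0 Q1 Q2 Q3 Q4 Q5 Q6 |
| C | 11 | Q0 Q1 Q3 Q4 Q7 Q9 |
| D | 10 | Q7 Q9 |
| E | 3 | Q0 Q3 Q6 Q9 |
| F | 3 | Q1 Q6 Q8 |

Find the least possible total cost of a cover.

27

A, D, E together cover every point (A ∪ D ∪ E = {Q0, Q1, Q2, Q3, Q4, Q5, Q6, Q7, Q8, Q9}); total cost 14 + 10 + 3 = 27.
The greedy pick E, F, A, D costs 30; no covering selection beats 27.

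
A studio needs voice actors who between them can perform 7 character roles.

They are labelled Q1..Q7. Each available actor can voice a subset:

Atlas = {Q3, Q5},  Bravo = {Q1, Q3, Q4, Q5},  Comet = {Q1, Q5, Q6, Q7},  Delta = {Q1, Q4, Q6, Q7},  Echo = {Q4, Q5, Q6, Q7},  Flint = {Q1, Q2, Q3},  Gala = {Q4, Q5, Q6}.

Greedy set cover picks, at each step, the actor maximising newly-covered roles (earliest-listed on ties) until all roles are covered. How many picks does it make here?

Greedy: pick Bravo (covers 4 new) → pick Comet (covers 2 new) → pick Flint (covers 1 new). Total picks: 3.
(The true minimum cover uses only 2 actors, so greedy is not optimal here.)

3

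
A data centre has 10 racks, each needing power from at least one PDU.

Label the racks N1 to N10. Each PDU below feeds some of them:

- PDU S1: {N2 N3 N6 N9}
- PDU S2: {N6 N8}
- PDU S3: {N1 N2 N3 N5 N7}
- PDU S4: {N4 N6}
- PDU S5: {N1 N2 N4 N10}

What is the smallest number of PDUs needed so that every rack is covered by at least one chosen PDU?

S1 and S2 and S3 and S5 together: S1 ∪ S2 ∪ S3 ∪ S5 = {N1, N2, N3, N4, N5, N6, N7, N8, N9, N10} — every rack is covered.
Only S3 contains N5, so S3 is forced; the remaining 5 racks need at least 3 more PDUs (each remaining PDU adds at most 2) — so at least 4 PDUs are needed, and 4 is optimal.

4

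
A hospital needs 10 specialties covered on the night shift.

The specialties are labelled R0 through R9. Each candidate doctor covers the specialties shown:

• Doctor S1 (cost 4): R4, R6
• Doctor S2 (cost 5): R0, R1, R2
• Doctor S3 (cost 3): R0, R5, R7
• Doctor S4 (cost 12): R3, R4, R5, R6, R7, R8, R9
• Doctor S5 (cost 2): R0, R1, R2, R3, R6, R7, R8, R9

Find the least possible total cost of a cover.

S1, S3, S5 together cover every specialty (S1 ∪ S3 ∪ S5 = {R0, R1, R2, R3, R4, R5, R6, R7, R8, R9}); total cost 4 + 3 + 2 = 9.
No covering selection has total cost below 9.

9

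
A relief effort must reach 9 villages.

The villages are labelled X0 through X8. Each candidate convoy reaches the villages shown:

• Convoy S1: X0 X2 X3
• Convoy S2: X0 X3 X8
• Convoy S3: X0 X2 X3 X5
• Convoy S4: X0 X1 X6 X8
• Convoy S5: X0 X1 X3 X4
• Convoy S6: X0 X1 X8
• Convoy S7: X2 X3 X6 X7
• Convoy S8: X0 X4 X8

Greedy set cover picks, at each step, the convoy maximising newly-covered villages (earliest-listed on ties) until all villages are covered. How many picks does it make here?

Greedy: pick S3 (covers 4 new) → pick S4 (covers 3 new) → pick S5 (covers 1 new) → pick S7 (covers 1 new). Total picks: 4.

4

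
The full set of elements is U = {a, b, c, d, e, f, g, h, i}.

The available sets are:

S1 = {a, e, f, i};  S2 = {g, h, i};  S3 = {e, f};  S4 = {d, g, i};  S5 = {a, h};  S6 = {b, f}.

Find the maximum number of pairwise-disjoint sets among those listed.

S4, S5, S6 are pairwise disjoint (S4={d,g,i}; S5={a,h}; S6={b,f}).
Every remaining set overlaps one of these, and no 4 of the listed sets are pairwise disjoint, so 3 is the maximum.

3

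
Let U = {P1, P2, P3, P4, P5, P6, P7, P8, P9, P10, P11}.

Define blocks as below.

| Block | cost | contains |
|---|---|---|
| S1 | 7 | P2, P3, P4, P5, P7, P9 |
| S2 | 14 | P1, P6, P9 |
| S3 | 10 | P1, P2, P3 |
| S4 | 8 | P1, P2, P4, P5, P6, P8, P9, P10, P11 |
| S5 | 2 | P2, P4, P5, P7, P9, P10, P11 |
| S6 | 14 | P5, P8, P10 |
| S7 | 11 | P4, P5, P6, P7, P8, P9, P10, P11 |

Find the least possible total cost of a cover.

15

S1, S4 together cover every element (S1 ∪ S4 = {P1, P2, P3, P4, P5, P6, P7, P8, P9, P10, P11}); total cost 7 + 8 = 15.
The greedy pick S5, S4, S1 costs 17; no covering selection beats 15.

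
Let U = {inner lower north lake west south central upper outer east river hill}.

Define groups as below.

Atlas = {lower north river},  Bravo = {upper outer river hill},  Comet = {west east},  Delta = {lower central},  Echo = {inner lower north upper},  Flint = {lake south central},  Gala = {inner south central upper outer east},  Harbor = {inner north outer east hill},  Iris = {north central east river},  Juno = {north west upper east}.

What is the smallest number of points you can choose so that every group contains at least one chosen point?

H = {north, central, upper, east} meets every group (each contains at least one member of H), and |H| = 4.
No choice of 3 points meets every group, so 4 is the minimum.

4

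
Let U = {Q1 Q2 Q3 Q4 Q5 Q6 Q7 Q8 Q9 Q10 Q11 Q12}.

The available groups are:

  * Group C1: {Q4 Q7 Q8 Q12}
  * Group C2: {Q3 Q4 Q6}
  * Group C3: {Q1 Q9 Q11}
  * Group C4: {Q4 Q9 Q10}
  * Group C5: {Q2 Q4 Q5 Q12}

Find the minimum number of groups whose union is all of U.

C1 and C2 and C3 and C4 and C5 together: C1 ∪ C2 ∪ C3 ∪ C4 ∪ C5 = {Q1, Q2, Q3, Q4, Q5, Q6, Q7, Q8, Q9, Q10, Q11, Q12} — every element is covered.
No 4 of the 5 groups cover everything (all 5 combinations miss at least one element), so 5 is optimal.

5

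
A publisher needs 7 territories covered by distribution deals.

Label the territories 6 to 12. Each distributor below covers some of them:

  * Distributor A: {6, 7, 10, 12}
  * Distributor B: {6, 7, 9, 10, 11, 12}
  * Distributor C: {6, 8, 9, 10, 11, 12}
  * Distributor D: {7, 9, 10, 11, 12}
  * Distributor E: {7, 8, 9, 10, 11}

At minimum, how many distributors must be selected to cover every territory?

B and E together: B ∪ E = {6, 7, 8, 9, 10, 11, 12} — every territory is covered.
No single distributor has all 7 territories (the largest, B, has 6), so 2 is optimal.

2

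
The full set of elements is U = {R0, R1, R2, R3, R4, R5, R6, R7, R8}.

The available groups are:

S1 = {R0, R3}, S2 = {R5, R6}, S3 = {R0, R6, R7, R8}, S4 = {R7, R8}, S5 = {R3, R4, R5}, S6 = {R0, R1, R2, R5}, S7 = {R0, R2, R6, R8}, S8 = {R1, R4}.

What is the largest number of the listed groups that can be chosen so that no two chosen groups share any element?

S1, S2, S4, S8 are pairwise disjoint (S1={R0,R3}; S2={R5,R6}; S4={R7,R8}; S8={R1,R4}).
Every remaining group overlaps one of these, and no 5 of the listed groups are pairwise disjoint, so 4 is the maximum.

4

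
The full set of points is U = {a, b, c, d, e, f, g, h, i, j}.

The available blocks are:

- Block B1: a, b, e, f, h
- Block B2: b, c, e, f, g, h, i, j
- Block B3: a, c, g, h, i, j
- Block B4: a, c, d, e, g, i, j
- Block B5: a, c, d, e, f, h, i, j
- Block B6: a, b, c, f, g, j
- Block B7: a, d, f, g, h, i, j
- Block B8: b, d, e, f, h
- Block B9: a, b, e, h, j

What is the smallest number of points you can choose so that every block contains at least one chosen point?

The 2 points {e, j} hit every block.
No single point lies in every block, so at least 2 are needed and 2 is optimal.

2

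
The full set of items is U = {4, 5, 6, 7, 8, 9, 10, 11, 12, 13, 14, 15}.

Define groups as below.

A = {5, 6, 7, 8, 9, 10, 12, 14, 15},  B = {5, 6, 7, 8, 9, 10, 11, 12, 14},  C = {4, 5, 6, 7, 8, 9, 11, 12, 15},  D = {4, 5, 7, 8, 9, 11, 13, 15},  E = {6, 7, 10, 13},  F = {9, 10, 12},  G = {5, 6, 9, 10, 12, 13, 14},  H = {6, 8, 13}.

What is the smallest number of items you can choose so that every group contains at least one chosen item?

2

T = {6, 9} meets every group (each contains at least one member of T), and |T| = 2.
The groups F, H are pairwise disjoint, so any hitting set needs a separate item for each — at least 2. Hence 2 is optimal.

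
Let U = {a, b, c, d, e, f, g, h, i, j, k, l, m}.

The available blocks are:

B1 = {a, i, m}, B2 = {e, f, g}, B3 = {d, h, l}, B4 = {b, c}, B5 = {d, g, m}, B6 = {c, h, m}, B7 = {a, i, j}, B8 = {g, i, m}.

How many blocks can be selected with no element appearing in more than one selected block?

4

B1, B2, B3, B4 are pairwise disjoint (B1={a,i,m}; B2={e,f,g}; B3={d,h,l}; B4={b,c}).
Every remaining block overlaps one of these, and no 5 of the listed blocks are pairwise disjoint, so 4 is the maximum.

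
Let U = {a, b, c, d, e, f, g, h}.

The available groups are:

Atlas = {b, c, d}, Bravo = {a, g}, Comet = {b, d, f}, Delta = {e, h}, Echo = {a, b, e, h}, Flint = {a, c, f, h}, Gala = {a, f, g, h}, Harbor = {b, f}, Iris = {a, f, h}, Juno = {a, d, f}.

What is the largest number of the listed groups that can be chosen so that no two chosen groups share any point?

Bravo, Comet, Delta are pairwise disjoint (Bravo={a,g}; Comet={b,d,f}; Delta={e,h}).
Every remaining group overlaps one of these, and no 4 of the listed groups are pairwise disjoint, so 3 is the maximum.

3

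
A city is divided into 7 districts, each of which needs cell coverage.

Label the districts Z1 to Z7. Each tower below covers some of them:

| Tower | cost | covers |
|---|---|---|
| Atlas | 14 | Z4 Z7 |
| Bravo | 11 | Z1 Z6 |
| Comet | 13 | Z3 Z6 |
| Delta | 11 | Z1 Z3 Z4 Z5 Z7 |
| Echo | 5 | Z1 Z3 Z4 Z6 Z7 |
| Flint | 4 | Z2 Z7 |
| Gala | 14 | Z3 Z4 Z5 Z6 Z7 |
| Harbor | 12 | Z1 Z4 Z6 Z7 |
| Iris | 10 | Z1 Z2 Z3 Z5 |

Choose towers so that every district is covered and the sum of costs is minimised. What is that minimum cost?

Echo, Iris together cover every district (Echo ∪ Iris = {Z1, Z2, Z3, Z4, Z5, Z6, Z7}); total cost 5 + 10 = 15.
The greedy pick Echo, Flint, Iris costs 19; no covering selection beats 15.

15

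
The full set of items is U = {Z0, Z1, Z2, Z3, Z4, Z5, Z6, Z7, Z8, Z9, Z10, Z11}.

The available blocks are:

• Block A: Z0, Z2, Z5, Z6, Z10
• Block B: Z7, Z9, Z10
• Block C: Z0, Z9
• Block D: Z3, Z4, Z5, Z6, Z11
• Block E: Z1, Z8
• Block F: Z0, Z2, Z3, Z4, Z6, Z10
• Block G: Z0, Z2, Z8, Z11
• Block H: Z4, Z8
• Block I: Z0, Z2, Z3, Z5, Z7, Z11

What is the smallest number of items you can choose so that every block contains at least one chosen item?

4

T = {Z2, Z4, Z8, Z9} meets every block (each contains at least one member of T), and |T| = 4.
No choice of 3 items meets every block, so 4 is the minimum.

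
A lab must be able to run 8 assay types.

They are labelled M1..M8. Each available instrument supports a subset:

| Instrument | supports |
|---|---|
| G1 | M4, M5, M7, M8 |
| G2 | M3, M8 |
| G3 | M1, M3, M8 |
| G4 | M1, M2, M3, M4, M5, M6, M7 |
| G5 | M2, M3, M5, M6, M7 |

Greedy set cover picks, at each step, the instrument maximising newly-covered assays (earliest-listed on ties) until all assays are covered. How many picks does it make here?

Greedy: pick G4 (covers 7 new) → pick G1 (covers 1 new). Total picks: 2.

2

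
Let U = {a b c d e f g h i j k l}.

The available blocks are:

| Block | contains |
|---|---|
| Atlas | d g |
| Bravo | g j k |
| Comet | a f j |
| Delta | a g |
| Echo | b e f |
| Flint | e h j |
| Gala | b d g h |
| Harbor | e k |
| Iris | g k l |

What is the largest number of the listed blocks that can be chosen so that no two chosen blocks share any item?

3

Atlas, Comet, Harbor are pairwise disjoint (Atlas={d,g}; Comet={a,f,j}; Harbor={e,k}).
Every remaining block overlaps one of these, and no 4 of the listed blocks are pairwise disjoint, so 3 is the maximum.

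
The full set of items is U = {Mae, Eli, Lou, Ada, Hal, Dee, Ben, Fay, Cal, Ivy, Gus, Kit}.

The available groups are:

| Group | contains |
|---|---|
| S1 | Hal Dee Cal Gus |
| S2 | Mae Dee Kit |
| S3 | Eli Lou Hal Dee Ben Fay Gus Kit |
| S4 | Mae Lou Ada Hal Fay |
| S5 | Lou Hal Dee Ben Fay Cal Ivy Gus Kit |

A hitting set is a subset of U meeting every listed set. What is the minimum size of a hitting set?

2

Take H = {Mae, Gus}. Each listed group contains at least one of these, so H is a hitting set of size 2.
No single item lies in every group, so at least 2 are needed and 2 is optimal.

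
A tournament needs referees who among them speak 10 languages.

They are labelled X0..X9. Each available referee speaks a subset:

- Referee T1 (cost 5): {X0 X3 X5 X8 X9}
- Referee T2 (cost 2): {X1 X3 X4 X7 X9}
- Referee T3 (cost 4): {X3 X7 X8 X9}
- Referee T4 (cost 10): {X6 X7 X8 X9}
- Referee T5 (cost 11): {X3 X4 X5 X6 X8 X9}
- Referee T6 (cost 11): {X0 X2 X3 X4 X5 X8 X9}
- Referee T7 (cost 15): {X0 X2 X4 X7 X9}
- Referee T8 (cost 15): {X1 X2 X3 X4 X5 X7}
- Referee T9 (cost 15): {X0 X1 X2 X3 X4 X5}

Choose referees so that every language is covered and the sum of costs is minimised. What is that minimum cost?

23

T2, T4, T6 together cover every language (T2 ∪ T4 ∪ T6 = {X0, X1, X2, X3, X4, X5, X6, X7, X8, X9}); total cost 2 + 10 + 11 = 23.
The greedy pick T2, T1, T4, T6 costs 28; no covering selection beats 23.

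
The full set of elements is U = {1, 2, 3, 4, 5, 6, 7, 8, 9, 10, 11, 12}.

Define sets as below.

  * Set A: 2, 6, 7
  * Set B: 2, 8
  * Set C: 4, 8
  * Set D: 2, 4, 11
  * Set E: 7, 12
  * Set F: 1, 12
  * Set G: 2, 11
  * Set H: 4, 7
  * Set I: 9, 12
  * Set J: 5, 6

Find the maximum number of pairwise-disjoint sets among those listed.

B, F, H, J are pairwise disjoint (B={2,8}; F={1,12}; H={4,7}; J={5,6}).
Every remaining set overlaps one of these, and no 5 of the listed sets are pairwise disjoint, so 4 is the maximum.

4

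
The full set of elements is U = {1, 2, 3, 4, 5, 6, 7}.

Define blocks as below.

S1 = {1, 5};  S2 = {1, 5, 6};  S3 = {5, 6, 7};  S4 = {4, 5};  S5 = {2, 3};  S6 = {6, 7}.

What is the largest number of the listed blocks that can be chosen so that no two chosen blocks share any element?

3

S4, S5, S6 are pairwise disjoint (S4={4,5}; S5={2,3}; S6={6,7}).
Every remaining block overlaps one of these, and no 4 of the listed blocks are pairwise disjoint, so 3 is the maximum.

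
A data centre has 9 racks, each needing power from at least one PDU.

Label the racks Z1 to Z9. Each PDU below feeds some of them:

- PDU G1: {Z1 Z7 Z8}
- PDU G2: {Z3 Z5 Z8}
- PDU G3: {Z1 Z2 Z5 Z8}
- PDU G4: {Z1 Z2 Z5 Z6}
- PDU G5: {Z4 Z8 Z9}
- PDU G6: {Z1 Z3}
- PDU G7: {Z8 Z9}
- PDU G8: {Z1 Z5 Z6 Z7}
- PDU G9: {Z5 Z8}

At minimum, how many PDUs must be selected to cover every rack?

4

G2 and G4 and G5 and G8 together: G2 ∪ G4 ∪ G5 ∪ G8 = {Z1, Z2, Z3, Z4, Z5, Z6, Z7, Z8, Z9} — every rack is covered.
No 3 of the 9 PDUs cover everything (all 84 combinations miss at least one rack), so 4 is optimal.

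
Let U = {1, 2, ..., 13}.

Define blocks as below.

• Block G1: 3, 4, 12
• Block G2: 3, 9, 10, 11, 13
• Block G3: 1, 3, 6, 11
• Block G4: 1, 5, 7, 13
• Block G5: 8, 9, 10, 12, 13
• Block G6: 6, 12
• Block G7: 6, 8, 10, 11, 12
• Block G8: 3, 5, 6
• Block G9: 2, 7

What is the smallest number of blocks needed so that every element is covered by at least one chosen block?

G1, G3, G4, G5, and G9 cover everything between them: the union {1, 2, 3, 4, 5, 6, 7, 8, 9, 10, 11, 12, 13} is all of U.
No 4 of the 9 blocks cover everything (all 126 combinations miss at least one element), so 5 is optimal.

5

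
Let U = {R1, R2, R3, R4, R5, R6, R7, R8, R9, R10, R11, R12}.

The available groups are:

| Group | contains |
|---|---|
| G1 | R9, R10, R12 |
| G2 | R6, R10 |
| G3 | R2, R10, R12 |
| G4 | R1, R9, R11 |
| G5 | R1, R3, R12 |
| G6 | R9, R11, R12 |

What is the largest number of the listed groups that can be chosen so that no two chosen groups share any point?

2

G3, G4 are pairwise disjoint (G3={R2,R10,R12}; G4={R1,R9,R11}).
Every remaining group overlaps one of these, and no 3 of the listed groups are pairwise disjoint, so 2 is the maximum.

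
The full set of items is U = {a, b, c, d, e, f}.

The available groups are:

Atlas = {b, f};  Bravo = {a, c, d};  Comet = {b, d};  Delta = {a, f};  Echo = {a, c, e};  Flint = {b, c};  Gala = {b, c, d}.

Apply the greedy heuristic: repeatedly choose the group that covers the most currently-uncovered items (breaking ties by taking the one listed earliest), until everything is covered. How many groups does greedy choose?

3

Greedy: pick Bravo (covers 3 new) → pick Atlas (covers 2 new) → pick Echo (covers 1 new). Total picks: 3.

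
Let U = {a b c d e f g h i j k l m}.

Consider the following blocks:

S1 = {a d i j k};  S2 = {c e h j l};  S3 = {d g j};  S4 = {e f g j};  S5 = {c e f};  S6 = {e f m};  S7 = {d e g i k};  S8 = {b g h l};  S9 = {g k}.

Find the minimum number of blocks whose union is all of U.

S1 and S2 and S6 and S8 together: S1 ∪ S2 ∪ S6 ∪ S8 = {a, b, c, d, e, f, g, h, i, j, k, l, m} — every element is covered.
No 3 of the 9 blocks cover everything (all 84 combinations miss at least one element), so 4 is optimal.

4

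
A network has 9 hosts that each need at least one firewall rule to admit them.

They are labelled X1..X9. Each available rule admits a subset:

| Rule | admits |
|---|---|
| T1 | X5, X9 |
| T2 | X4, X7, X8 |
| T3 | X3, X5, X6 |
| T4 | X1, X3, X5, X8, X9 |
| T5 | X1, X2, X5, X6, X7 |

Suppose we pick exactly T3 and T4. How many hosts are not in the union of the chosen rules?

Union of T3, T4 = {X1, X3, X5, X6, X8, X9}.
Not covered: X2, X4, X7 — 3 hosts.

3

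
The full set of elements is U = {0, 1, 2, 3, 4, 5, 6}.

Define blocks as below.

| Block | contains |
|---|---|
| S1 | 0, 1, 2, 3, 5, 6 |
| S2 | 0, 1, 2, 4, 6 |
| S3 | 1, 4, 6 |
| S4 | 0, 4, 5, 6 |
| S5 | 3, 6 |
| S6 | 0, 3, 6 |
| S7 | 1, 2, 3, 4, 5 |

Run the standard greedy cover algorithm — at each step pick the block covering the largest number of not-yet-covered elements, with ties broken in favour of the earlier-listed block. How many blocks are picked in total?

Greedy: pick S1 (covers 6 new) → pick S2 (covers 1 new). Total picks: 2.

2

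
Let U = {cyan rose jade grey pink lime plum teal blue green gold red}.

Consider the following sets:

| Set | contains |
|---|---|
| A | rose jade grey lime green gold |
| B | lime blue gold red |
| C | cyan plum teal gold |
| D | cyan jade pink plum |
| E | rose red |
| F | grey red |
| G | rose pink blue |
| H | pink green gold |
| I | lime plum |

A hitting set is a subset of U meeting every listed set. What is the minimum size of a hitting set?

4

Take T = {plum, blue, gold, red}. Each listed set contains at least one of these, so T is a hitting set of size 4.
No choice of 3 points meets every set, so 4 is the minimum.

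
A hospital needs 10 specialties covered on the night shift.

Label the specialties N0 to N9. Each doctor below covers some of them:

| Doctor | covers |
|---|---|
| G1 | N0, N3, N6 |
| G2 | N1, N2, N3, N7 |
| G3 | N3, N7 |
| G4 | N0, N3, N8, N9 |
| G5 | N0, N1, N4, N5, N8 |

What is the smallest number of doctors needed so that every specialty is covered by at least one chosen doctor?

Take {G1, G2, G4, G5}. Their union is {N0, N1, N2, N3, N4, N5, N6, N7, N8, N9}, which is all 10 specialties.
No 3 of the 5 doctors cover everything (all 10 combinations miss at least one specialty), so 4 is optimal.

4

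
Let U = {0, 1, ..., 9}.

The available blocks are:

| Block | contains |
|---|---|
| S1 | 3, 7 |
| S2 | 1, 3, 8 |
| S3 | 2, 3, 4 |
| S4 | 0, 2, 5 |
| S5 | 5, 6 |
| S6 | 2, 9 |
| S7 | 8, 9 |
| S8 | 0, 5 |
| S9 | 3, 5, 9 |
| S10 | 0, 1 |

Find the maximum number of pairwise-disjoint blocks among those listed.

S3, S5, S7, S10 are pairwise disjoint (S3={2,3,4}; S5={5,6}; S7={8,9}; S10={0,1}).
Every remaining block overlaps one of these, and no 5 of the listed blocks are pairwise disjoint, so 4 is the maximum.

4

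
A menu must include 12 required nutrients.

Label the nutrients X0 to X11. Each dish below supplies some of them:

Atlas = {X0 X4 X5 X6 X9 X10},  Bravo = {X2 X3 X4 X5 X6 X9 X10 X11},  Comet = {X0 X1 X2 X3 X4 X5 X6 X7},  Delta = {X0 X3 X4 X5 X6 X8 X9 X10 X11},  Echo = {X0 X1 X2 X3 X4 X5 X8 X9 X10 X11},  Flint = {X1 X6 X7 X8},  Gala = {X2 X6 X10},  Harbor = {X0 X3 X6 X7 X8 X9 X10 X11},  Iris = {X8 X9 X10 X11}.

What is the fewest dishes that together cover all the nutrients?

Comet and Iris together: Comet ∪ Iris = {X0, X1, X2, X3, X4, X5, X6, X7, X8, X9, X10, X11} — every nutrient is covered.
No single dish has all 12 nutrients (the largest, Echo, has 10), so 2 is optimal.

2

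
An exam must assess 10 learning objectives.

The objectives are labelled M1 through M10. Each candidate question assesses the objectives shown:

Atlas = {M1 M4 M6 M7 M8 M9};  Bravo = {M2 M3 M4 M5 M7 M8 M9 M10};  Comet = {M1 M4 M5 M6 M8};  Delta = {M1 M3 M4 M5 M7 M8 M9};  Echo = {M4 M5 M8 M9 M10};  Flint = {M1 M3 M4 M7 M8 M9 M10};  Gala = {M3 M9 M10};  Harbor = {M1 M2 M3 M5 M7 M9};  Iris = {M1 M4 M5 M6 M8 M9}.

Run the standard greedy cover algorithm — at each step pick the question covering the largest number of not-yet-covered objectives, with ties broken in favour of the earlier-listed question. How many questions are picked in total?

Greedy: pick Bravo (covers 8 new) → pick Atlas (covers 2 new). Total picks: 2.

2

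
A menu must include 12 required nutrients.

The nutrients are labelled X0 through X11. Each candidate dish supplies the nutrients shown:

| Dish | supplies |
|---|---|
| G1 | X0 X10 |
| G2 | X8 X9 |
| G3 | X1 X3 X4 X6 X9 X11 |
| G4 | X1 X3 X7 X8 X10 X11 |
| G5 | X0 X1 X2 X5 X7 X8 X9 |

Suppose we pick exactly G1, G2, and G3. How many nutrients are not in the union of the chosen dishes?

Union of G1, G2, G3 = {X0, X1, X3, X4, X6, X8, X9, X10, X11}.
Not covered: X2, X5, X7 — 3 nutrients.

3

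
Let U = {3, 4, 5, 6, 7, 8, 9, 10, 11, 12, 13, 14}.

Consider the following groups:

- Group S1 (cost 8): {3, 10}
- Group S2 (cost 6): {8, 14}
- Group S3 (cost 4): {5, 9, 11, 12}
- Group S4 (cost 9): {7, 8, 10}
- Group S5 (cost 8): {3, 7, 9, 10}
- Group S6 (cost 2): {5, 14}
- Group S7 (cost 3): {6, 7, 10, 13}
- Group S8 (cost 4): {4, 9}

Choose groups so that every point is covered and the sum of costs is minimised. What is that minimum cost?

S2, S3, S5, S7, S8 together cover every point (S2 ∪ S3 ∪ S5 ∪ S7 ∪ S8 = {3, 4, 5, 6, 7, 8, 9, 10, 11, 12, 13, 14}); total cost 6 + 4 + 8 + 3 + 4 = 25.
The greedy pick S7, S3, S6, S8, S2, S1 costs 27; no covering selection beats 25.

25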